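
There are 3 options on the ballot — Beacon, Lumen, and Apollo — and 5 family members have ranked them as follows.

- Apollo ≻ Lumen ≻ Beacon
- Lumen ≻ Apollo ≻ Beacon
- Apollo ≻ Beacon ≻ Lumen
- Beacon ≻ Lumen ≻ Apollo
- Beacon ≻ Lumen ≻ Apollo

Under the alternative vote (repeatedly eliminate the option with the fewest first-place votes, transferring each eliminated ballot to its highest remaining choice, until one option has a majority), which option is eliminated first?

Round 1: Beacon 2, Apollo 2, Lumen 1. Lumen has the fewest and is eliminated.
Round 2: Apollo 3, Beacon 2. Apollo has a majority.

Lumen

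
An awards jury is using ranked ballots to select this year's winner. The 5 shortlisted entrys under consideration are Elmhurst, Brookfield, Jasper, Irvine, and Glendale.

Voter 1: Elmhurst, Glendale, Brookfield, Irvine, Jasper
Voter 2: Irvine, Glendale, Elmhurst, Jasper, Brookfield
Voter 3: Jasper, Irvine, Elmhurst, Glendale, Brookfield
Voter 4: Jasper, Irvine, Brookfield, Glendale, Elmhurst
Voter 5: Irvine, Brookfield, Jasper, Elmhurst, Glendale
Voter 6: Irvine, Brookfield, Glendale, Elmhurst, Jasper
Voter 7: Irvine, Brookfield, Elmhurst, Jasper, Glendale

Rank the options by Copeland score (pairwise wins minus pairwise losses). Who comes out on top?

Pairwise results:
  Elmhurst vs Brookfield: Brookfield wins 4–3.
  Elmhurst vs Jasper: Elmhurst wins 4–3.
  Elmhurst vs Irvine: Irvine wins 6–1.
  Elmhurst vs Glendale: Elmhurst wins 4–3.
  Brookfield vs Jasper: Brookfield wins 4–3.
  Brookfield vs Irvine: Irvine wins 6–1.
  Brookfield vs Glendale: Brookfield wins 4–3.
  Jasper vs Irvine: Irvine wins 5–2.
  Jasper vs Glendale: Jasper wins 4–3.
  Irvine vs Glendale: Irvine wins 6–1.
Copeland scores (wins − losses):
  Elmhurst: 2 − 2 = 0
  Brookfield: 3 − 1 = 2
  Jasper: 1 − 3 = -2
  Irvine: 4 − 0 = 4
  Glendale: 0 − 4 = -4
Irvine has the best Copeland score.

Irvine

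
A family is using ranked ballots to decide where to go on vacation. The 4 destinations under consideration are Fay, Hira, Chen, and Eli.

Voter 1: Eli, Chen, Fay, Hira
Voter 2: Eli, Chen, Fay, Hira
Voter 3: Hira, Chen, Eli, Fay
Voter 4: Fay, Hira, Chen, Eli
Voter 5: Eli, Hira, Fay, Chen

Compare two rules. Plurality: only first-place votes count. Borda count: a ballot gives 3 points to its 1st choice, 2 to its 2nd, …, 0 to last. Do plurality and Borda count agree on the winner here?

Yes

Plurality first-place counts: Fay 1, Hira 1, Chen 0, Eli 3 → Eli.
Borda totals: Fay 6, Hira 7, Chen 7, Eli 10 → Eli.
The two rules agree on Eli.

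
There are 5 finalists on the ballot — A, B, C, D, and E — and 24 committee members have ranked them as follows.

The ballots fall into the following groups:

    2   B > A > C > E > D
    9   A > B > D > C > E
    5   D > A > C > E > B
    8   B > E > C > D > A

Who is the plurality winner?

B

First-place vote totals:
  A: 9
  B: 10
  C: 0
  D: 5
  E: 0
B has the most first-place votes.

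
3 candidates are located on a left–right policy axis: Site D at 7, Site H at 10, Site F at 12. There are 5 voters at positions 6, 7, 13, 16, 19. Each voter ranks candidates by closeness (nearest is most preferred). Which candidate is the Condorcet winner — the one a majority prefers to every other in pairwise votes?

Site F

With single-peaked preferences on a line, the Condorcet winner is the candidate closest to the median voter.
The median voter (position 13) is closest to Site F at 12.
Check: Site F vs Site H — voters closer to Site F: 3 of 5.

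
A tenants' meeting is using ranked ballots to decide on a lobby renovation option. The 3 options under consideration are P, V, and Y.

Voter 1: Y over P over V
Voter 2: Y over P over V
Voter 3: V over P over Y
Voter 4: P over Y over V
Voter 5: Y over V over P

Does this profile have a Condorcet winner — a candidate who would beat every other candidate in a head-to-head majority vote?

Yes

Head-to-head results (5 voters total):
P vs V: P wins 3–2.
P vs Y: Y wins 3–2.
V vs Y: Y wins 4–1.
Y beats each rival — P (3–2), V (4–1) — so Y is the Condorcet winner.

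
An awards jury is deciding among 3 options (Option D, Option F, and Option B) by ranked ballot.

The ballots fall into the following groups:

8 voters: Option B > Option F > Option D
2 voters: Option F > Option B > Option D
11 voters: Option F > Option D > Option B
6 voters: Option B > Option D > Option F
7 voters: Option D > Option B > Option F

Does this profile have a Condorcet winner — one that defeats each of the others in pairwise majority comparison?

Head-to-head results (34 voters total):
Option D vs Option F: Option F wins 21–13.
Option D vs Option B: Option D wins 18–16.
Option F vs Option B: Option B wins 21–13.
No candidate beats all others: Option D beats Option B beats Option F beats Option D, a majority cycle.

No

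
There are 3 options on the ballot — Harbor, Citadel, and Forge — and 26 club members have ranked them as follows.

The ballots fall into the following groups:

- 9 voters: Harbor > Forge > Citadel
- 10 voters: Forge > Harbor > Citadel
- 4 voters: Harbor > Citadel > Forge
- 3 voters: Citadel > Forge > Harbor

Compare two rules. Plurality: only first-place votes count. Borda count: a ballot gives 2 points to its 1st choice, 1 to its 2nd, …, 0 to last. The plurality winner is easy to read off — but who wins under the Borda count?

Plurality first-place counts: Harbor 13, Citadel 3, Forge 10 → Harbor.
Borda totals: Harbor 36, Citadel 10, Forge 32 → Harbor.

Harbor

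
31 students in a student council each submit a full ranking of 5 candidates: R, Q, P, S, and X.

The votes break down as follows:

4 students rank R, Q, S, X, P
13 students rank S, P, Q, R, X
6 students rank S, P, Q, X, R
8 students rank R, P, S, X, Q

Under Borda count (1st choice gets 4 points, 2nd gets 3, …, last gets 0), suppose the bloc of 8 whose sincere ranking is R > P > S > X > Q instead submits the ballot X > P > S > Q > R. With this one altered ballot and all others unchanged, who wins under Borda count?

S

Borda totals with the altered ballot: R 29, Q 58, P 81, S 100, X 42.
The winner is unchanged: still S.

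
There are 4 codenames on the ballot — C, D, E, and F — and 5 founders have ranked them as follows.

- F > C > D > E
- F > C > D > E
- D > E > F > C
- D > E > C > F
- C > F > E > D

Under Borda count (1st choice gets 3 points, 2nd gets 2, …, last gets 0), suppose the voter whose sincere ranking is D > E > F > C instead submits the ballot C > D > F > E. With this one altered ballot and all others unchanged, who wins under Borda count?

C

Borda totals with the altered ballot: C 11, D 7, E 3, F 9.
The switch changes the winner from F to C.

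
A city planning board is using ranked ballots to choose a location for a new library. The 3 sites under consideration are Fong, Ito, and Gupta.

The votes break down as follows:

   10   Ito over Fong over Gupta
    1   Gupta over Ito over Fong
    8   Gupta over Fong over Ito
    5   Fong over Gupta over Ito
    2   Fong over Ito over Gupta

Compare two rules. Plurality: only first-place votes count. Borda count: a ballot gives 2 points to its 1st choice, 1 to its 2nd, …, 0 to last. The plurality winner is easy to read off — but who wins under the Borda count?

Fong

Plurality first-place counts: Fong 7, Ito 10, Gupta 9 → Ito.
Borda totals: Fong 32, Ito 23, Gupta 23 → Fong.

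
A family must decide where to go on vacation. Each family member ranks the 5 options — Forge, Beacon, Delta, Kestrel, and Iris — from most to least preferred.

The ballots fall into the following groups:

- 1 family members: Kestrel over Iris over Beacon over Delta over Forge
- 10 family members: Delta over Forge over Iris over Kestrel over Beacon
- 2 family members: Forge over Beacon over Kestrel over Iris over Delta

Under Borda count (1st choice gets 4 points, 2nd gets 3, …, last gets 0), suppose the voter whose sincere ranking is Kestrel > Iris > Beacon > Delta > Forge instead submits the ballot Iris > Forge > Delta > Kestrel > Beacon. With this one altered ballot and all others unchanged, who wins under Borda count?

Borda totals with the altered ballot: Forge 41, Beacon 6, Delta 42, Kestrel 15, Iris 26.
The winner is unchanged: still Delta.

Delta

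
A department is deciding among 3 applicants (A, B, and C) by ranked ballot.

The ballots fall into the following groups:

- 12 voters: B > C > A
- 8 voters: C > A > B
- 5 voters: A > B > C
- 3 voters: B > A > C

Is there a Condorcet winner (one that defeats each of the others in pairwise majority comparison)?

Yes

Head-to-head results (28 voters total):
A vs B: B wins 15–13.
A vs C: C wins 20–8.
B vs C: B wins 20–8.
B beats each rival — A (15–13), C (20–8) — so B is the Condorcet winner.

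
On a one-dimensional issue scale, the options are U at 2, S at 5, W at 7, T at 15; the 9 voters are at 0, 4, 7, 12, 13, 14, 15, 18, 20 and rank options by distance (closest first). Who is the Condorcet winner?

T

With single-peaked preferences on a line, the Condorcet winner is the candidate closest to the median voter.
The median voter (position 13) is closest to T at 15.
Check: T vs S — voters closer to T: 6 of 9.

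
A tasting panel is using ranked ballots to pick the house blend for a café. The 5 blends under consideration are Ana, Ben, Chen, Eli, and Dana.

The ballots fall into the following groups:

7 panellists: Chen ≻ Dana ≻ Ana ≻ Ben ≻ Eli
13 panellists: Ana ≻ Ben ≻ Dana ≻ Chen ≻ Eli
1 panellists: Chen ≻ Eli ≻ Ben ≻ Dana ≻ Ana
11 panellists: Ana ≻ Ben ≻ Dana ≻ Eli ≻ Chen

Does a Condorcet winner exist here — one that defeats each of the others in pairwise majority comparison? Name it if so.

Head-to-head results (32 voters total):
Ana vs Ben: Ana wins 31–1.
Ana vs Chen: Ana wins 24–8.
Ana vs Eli: Ana wins 31–1.
Ana vs Dana: Ana wins 24–8.
Ben vs Chen: Ben wins 24–8.
Ben vs Eli: Ben wins 31–1.
Ben vs Dana: Ben wins 25–7.
Chen vs Eli: Chen wins 21–11.
Chen vs Dana: Dana wins 24–8.
Eli vs Dana: Dana wins 31–1.
Ana beats each rival — Ben (31–1), Chen (24–8), Eli (31–1), Dana (24–8) — so Ana is the Condorcet winner.

Ana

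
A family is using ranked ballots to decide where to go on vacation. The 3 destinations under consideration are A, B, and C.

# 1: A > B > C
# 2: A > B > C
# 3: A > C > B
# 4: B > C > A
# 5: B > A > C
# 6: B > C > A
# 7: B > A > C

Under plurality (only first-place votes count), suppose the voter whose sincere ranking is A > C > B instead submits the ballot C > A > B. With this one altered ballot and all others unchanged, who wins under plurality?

B

First-place totals with the altered ballot: A 2, B 4, C 1.
The winner is unchanged: still B.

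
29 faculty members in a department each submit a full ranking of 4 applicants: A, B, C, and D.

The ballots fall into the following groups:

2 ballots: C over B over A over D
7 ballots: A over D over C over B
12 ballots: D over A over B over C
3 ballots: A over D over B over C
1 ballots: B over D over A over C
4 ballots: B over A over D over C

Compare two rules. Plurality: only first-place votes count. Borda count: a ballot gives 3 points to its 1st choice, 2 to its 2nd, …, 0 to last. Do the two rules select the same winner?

No

Plurality first-place counts: A 10, B 5, C 2, D 12 → D.
Borda totals: A 65, B 34, C 13, D 62 → A.
The two rules disagree: plurality picks D, Borda picks A.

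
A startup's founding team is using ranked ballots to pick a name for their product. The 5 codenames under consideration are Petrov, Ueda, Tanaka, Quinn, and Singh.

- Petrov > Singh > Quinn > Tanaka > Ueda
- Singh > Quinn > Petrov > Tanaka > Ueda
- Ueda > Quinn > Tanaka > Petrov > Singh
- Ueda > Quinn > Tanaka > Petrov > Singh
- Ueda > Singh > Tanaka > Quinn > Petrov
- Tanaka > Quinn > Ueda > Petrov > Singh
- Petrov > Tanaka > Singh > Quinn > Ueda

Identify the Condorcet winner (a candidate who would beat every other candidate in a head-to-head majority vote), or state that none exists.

Head-to-head results (7 voters total):
Petrov vs Ueda: Ueda wins 4–3.
Petrov vs Tanaka: Tanaka wins 4–3.
Petrov vs Quinn: Quinn wins 5–2.
Petrov vs Singh: Petrov wins 5–2.
Ueda vs Tanaka: Tanaka wins 4–3.
Ueda vs Quinn: Quinn wins 4–3.
Ueda vs Singh: Ueda wins 4–3.
Tanaka vs Quinn: Quinn wins 4–3.
Tanaka vs Singh: Tanaka wins 4–3.
Quinn vs Singh: Singh wins 4–3.
No candidate beats all others: Petrov beats Singh beats Quinn beats Petrov, a majority cycle.

None — there is no Condorcet winner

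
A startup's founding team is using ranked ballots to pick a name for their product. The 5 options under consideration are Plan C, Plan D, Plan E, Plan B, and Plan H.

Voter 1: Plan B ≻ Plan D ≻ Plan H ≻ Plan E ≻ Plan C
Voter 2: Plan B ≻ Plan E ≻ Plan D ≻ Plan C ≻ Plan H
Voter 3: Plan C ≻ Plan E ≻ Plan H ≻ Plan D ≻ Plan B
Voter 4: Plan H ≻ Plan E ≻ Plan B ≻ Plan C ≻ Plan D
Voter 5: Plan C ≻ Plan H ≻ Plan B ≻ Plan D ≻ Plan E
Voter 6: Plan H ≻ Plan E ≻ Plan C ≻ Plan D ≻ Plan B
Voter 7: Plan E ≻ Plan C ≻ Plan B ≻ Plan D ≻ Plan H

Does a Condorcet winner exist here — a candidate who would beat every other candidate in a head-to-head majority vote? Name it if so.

Head-to-head results (7 voters total):
Plan C vs Plan D: Plan C wins 5–2.
Plan C vs Plan E: Plan E wins 5–2.
Plan C vs Plan B: Plan C wins 4–3.
Plan C vs Plan H: Plan C wins 4–3.
Plan D vs Plan E: Plan E wins 5–2.
Plan D vs Plan B: Plan B wins 5–2.
Plan D vs Plan H: Plan H wins 4–3.
Plan E vs Plan B: Plan E wins 4–3.
Plan E vs Plan H: Plan H wins 4–3.
Plan B vs Plan H: Plan H wins 4–3.
No candidate beats all others: Plan C beats Plan H beats Plan E beats Plan C, a majority cycle.

There is no Condorcet winner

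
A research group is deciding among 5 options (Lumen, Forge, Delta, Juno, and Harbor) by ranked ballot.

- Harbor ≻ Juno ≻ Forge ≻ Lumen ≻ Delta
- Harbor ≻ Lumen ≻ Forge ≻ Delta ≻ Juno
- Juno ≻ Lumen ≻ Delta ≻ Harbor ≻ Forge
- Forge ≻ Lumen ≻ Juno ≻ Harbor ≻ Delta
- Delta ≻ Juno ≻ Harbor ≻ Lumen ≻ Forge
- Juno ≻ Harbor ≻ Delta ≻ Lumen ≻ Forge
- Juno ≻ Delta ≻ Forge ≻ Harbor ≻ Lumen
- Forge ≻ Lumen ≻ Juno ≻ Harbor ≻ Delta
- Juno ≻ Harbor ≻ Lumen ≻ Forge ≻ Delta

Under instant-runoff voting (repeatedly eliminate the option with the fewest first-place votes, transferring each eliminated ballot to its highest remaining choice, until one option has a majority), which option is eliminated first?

Round 1: Juno 4, Forge 2, Harbor 2, Delta 1, Lumen 0. Lumen has the fewest and is eliminated.
Round 2: Juno 4, Forge 2, Harbor 2, Delta 1. Delta has the fewest and is eliminated.
Round 3: Juno 5, Forge 2, Harbor 2. Juno has a majority.

Lumen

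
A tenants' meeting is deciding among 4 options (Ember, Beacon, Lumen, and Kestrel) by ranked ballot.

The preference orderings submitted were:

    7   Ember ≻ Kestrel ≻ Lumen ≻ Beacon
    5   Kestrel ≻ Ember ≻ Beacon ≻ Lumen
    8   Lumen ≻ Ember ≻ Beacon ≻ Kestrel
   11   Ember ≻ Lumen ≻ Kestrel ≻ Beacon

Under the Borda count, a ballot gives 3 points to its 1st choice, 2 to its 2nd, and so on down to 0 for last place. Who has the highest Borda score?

Borda scores:
  Ember: 7·3 + 5·2 + 8·2 + 11·3 = 80
  Beacon: 7·0 + 5·1 + 8·1 + 11·0 = 13
  Lumen: 7·1 + 5·0 + 8·3 + 11·2 = 53
  Kestrel: 7·2 + 5·3 + 8·0 + 11·1 = 40
Ember has the highest total.

Ember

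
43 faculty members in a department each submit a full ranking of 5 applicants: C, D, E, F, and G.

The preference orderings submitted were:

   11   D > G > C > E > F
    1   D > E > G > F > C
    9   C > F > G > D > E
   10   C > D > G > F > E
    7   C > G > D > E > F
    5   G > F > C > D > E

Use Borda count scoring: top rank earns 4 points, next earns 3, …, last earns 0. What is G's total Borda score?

114

Borda scores:
  C: 11·2 + 0 + 9·4 + 10·4 + 7·4 + 5·2 = 136
  D: 11·4 + 4 + 9·1 + 10·3 + 7·2 + 5·1 = 106
  E: 11·1 + 3 + 9·0 + 10·0 + 7·1 + 5·0 = 21
  F: 11·0 + 1 + 9·3 + 10·1 + 7·0 + 5·3 = 53
  G: 11·3 + 2 + 9·2 + 10·2 + 7·3 + 5·4 = 114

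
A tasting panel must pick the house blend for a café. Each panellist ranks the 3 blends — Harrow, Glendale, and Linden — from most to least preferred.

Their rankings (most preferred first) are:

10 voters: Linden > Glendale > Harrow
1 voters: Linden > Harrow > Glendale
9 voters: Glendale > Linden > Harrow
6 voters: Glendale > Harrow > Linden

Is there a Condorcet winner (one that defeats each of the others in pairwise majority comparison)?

Head-to-head results (26 voters total):
Harrow vs Glendale: Glendale wins 25–1.
Harrow vs Linden: Linden wins 20–6.
Glendale vs Linden: Glendale wins 15–11.
Glendale beats each rival — Harrow (25–1), Linden (15–11) — so Glendale is the Condorcet winner.

Yes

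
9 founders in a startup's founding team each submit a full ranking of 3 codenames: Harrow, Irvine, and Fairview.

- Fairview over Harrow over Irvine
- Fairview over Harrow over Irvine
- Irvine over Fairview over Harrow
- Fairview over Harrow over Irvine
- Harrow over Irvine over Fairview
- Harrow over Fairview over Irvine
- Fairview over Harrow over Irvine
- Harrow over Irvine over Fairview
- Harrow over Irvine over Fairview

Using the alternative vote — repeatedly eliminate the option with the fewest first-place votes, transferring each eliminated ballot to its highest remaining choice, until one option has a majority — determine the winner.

Round 1: Harrow 4, Fairview 4, Irvine 1. Irvine has the fewest and is eliminated.
Round 2: Fairview 5, Harrow 4. Fairview has a majority.

Fairview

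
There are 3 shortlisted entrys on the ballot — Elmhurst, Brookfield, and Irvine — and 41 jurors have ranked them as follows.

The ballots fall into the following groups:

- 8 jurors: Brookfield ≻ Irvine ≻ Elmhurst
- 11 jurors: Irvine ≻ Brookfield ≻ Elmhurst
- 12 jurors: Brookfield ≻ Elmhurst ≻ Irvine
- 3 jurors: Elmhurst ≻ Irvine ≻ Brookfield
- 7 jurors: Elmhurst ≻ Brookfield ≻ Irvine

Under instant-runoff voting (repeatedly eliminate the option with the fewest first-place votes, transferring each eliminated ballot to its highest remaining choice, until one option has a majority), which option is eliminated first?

Elmhurst

Round 1: Brookfield 20, Irvine 11, Elmhurst 10. Elmhurst has the fewest and is eliminated.
Round 2: Brookfield 27, Irvine 14. Brookfield has a majority.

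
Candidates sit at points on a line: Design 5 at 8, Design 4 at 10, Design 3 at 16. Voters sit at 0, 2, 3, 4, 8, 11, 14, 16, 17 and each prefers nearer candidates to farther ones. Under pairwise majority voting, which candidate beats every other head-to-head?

With single-peaked preferences on a line, the Condorcet winner is the candidate closest to the median voter.
The median voter (position 8) is closest to Design 5 at 8.
Check: Design 5 vs Design 3 — voters closer to Design 5: 6 of 9.

Design 5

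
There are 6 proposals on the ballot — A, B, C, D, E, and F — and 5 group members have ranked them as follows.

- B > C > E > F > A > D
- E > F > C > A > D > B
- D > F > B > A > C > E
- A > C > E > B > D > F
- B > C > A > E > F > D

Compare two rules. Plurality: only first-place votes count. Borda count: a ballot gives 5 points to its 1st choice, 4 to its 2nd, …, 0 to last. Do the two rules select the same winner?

No

Plurality first-place counts: A 1, B 2, C 0, D 1, E 1, F 0 → B.
Borda totals: A 13, B 15, C 16, D 7, E 13, F 11 → C.
The two rules disagree: plurality picks B, Borda picks C.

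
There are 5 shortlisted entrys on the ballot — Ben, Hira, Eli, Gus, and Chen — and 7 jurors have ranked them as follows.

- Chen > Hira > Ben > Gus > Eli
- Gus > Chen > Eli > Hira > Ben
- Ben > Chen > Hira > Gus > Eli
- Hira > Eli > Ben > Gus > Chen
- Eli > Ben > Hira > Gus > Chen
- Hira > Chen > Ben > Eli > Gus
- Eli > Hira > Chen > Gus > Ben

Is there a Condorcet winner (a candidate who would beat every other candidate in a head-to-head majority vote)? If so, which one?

Hira

Head-to-head results (7 voters total):
Ben vs Hira: Hira wins 5–2.
Ben vs Eli: Eli wins 4–3.
Ben vs Gus: Ben wins 5–2.
Ben vs Chen: Chen wins 4–3.
Hira vs Eli: Hira wins 4–3.
Hira vs Gus: Hira wins 6–1.
Hira vs Chen: Hira wins 4–3.
Eli vs Gus: Eli wins 4–3.
Eli vs Chen: Chen wins 4–3.
Gus vs Chen: Chen wins 4–3.
Hira beats each rival — Ben (5–2), Eli (4–3), Gus (6–1), Chen (4–3) — so Hira is the Condorcet winner.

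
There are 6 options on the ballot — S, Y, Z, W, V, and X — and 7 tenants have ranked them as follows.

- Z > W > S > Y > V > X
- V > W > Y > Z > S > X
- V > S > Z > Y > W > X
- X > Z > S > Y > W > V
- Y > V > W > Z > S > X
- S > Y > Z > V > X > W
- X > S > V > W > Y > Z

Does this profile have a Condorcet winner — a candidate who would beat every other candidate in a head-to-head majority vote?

No

Head-to-head results (7 voters total):
S vs Y: S wins 5–2.
S vs Z: Z wins 4–3.
S vs W: S wins 4–3.
S vs V: S wins 4–3.
S vs X: S wins 5–2.
Y vs Z: Y wins 4–3.
Y vs W: Y wins 4–3.
Y vs V: Y wins 4–3.
Y vs X: Y wins 5–2.
Z vs W: Z wins 4–3.
Z vs V: V wins 4–3.
Z vs X: Z wins 5–2.
W vs V: V wins 5–2.
W vs X: W wins 4–3.
V vs X: V wins 5–2.
No candidate beats all others: S beats Y beats Z beats S, a majority cycle.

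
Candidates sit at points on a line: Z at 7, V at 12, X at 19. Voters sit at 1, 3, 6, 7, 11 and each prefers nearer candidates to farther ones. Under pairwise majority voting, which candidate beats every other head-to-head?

Z

With single-peaked preferences on a line, the Condorcet winner is the candidate closest to the median voter.
The median voter (position 6) is closest to Z at 7.
Check: Z vs V — voters closer to Z: 4 of 5.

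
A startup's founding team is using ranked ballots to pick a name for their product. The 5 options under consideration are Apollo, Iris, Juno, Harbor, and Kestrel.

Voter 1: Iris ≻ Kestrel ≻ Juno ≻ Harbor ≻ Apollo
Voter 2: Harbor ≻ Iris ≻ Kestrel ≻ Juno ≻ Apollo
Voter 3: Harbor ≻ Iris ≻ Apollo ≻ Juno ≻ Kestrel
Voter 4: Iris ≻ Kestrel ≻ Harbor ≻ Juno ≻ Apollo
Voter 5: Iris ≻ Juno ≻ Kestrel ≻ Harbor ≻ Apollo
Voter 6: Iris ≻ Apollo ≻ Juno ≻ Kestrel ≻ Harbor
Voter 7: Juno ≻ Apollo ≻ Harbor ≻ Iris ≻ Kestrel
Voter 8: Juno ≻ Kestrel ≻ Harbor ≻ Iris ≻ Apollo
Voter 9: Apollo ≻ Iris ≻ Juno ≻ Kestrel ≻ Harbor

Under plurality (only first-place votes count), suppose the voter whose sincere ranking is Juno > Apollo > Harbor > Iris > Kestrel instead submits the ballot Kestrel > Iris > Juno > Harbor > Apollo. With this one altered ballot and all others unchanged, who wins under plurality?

Iris

First-place totals with the altered ballot: Apollo 1, Iris 4, Juno 1, Harbor 2, Kestrel 1.
The winner is unchanged: still Iris.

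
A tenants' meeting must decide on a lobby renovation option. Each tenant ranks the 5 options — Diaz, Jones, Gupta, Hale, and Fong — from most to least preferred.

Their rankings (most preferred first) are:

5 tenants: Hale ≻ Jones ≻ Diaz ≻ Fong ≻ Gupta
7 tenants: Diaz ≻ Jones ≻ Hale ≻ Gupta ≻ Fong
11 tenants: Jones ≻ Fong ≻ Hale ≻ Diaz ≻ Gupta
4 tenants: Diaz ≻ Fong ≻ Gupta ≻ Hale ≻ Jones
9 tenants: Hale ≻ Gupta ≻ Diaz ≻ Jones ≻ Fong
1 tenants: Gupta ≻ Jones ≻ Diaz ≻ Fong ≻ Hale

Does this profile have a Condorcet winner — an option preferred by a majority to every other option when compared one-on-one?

Head-to-head results (37 voters total):
Diaz vs Jones: Diaz wins 20–17.
Diaz vs Gupta: Diaz wins 27–10.
Diaz vs Hale: Hale wins 25–12.
Diaz vs Fong: Diaz wins 26–11.
Jones vs Gupta: Jones wins 23–14.
Jones vs Hale: Jones wins 19–18.
Jones vs Fong: Jones wins 33–4.
Gupta vs Hale: Hale wins 32–5.
Gupta vs Fong: Fong wins 20–17.
Hale vs Fong: Hale wins 21–16.
No candidate beats all others: Diaz beats Jones beats Hale beats Diaz, a majority cycle.

No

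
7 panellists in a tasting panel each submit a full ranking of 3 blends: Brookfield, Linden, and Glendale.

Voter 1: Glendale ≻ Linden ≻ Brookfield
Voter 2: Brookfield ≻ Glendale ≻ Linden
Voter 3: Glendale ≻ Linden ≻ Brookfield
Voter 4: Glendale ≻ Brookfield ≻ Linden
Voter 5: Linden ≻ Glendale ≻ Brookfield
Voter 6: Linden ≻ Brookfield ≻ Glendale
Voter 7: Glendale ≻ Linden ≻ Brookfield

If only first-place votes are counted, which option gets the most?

First-place vote totals:
  Brookfield: 1
  Linden: 2
  Glendale: 4
Glendale has the most first-place votes.

Glendale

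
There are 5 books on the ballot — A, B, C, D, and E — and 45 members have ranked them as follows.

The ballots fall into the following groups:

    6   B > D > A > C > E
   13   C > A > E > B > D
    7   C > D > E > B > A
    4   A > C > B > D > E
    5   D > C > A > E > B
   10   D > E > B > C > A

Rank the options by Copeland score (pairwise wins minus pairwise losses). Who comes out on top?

C

Pairwise results:
  A vs B: B wins 23–22.
  A vs C: C wins 35–10.
  A vs D: D wins 28–17.
  A vs E: A wins 28–17.
  B vs C: C wins 29–16.
  B vs D: B wins 23–22.
  B vs E: E wins 35–10.
  C vs D: C wins 24–21.
  C vs E: C wins 35–10.
  D vs E: D wins 32–13.
Copeland scores (wins − losses):
  A: 1 − 3 = -2
  B: 2 − 2 = 0
  C: 4 − 0 = 4
  D: 2 − 2 = 0
  E: 1 − 3 = -2
C has the best Copeland score.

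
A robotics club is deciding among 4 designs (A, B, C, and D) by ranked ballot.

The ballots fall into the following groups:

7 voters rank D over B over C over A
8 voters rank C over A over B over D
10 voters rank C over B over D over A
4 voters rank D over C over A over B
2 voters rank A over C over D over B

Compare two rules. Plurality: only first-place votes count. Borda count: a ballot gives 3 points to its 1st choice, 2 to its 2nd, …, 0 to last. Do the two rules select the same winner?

Plurality first-place counts: A 2, B 0, C 18, D 11 → C.
Borda totals: A 26, B 42, C 73, D 45 → C.
The two rules agree on C.

Yes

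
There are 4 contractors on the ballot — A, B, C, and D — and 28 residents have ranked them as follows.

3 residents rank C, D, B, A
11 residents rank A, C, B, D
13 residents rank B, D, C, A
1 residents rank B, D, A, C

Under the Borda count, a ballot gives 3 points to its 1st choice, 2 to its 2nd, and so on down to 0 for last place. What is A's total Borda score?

34

Borda scores:
  A: 3·0 + 11·3 + 13·0 + 1 = 34
  B: 3·1 + 11·1 + 13·3 + 3 = 56
  C: 3·3 + 11·2 + 13·1 + 0 = 44
  D: 3·2 + 11·0 + 13·2 + 2 = 34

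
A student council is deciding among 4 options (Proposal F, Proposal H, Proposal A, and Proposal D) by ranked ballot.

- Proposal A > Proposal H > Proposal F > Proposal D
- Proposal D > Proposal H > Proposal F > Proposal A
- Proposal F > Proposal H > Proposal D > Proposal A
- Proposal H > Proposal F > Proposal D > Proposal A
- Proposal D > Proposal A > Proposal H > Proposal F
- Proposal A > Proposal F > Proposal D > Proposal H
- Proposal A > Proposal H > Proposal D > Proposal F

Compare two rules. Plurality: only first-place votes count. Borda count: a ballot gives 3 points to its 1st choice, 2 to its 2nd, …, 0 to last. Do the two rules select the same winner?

Plurality first-place counts: Proposal F 1, Proposal H 1, Proposal A 3, Proposal D 2 → Proposal A.
Borda totals: Proposal F 9, Proposal H 12, Proposal A 11, Proposal D 10 → Proposal H.
The two rules disagree: plurality picks Proposal A, Borda picks Proposal H.

No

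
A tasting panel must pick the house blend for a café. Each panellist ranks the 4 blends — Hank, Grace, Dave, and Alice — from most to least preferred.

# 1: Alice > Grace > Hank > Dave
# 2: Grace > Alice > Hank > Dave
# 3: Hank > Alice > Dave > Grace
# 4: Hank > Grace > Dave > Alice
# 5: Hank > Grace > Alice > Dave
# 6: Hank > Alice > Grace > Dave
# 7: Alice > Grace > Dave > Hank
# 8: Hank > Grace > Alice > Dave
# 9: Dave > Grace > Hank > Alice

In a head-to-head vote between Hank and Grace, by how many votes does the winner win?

1

Ballots ranking Hank above Grace: 5.
Ballots ranking Grace above Hank: 4.
Hank wins 5–4, a margin of 1.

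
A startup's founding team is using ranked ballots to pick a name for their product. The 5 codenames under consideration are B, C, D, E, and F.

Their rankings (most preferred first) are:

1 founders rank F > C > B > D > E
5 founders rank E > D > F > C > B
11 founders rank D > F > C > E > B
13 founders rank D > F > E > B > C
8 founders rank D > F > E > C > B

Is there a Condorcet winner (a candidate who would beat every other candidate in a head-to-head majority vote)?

Head-to-head results (38 voters total):
B vs C: C wins 25–13.
B vs D: D wins 37–1.
B vs E: E wins 37–1.
B vs F: F wins 38–0.
C vs D: D wins 37–1.
C vs E: E wins 26–12.
C vs F: F wins 38–0.
D vs E: D wins 33–5.
D vs F: D wins 37–1.
E vs F: F wins 33–5.
D beats each rival — B (37–1), C (37–1), E (33–5), F (37–1) — so D is the Condorcet winner.

Yes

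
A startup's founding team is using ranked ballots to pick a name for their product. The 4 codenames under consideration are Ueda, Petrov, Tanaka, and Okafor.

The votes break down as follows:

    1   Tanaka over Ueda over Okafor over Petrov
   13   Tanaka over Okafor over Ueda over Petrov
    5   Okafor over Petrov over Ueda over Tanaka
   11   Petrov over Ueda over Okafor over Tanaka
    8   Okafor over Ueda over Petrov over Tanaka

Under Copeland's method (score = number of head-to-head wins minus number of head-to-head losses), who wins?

Pairwise results:
  Ueda vs Petrov: Ueda wins 22–16.
  Ueda vs Tanaka: Ueda wins 24–14.
  Ueda vs Okafor: Okafor wins 26–12.
  Petrov vs Tanaka: Petrov wins 24–14.
  Petrov vs Okafor: Okafor wins 27–11.
  Tanaka vs Okafor: Okafor wins 24–14.
Copeland scores (wins − losses):
  Ueda: 2 − 1 = 1
  Petrov: 1 − 2 = -1
  Tanaka: 0 − 3 = -3
  Okafor: 3 − 0 = 3
Okafor has the best Copeland score.

Okafor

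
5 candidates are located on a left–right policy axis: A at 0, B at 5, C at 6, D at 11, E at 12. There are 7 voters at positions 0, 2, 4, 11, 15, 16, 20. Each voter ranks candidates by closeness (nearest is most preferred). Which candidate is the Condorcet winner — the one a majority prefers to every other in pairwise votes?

D

With single-peaked preferences on a line, the Condorcet winner is the candidate closest to the median voter.
The median voter (position 11) is closest to D at 11.
Check: D vs A — voters closer to D: 4 of 7.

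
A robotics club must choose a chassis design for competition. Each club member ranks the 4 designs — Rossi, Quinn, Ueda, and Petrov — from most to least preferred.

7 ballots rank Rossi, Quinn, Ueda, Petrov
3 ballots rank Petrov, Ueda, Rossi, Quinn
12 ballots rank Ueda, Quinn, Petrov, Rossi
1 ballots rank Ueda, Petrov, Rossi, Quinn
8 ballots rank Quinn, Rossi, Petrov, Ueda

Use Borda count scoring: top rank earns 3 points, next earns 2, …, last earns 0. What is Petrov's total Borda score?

Borda scores:
  Rossi: 7·3 + 3·1 + 12·0 + 1 + 8·2 = 41
  Quinn: 7·2 + 3·0 + 12·2 + 0 + 8·3 = 62
  Ueda: 7·1 + 3·2 + 12·3 + 3 + 8·0 = 52
  Petrov: 7·0 + 3·3 + 12·1 + 2 + 8·1 = 31

31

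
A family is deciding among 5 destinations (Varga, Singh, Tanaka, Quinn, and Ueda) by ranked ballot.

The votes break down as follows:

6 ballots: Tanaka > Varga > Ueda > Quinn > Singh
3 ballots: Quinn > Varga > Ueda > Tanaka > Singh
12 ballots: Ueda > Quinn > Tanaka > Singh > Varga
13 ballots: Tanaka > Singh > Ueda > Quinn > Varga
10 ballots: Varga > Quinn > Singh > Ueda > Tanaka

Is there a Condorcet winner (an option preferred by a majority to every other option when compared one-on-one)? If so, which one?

No Condorcet winner

Head-to-head results (44 voters total):
Varga vs Singh: Singh wins 25–19.
Varga vs Tanaka: Tanaka wins 31–13.
Varga vs Quinn: Quinn wins 28–16.
Varga vs Ueda: Ueda wins 25–19.
Singh vs Tanaka: Tanaka wins 34–10.
Singh vs Quinn: Quinn wins 31–13.
Singh vs Ueda: Singh wins 23–21.
Tanaka vs Quinn: Quinn wins 25–19.
Tanaka vs Ueda: Ueda wins 25–19.
Quinn vs Ueda: Ueda wins 31–13.
No candidate beats all others: Singh beats Ueda beats Tanaka beats Singh, a majority cycle.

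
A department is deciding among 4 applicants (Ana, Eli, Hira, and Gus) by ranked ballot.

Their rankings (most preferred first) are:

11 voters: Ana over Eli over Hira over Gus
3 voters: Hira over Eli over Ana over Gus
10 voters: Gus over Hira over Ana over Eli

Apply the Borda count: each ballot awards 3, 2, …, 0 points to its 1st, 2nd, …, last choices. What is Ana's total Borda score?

46

Borda scores:
  Ana: 11·3 + 3·1 + 10·1 = 46
  Eli: 11·2 + 3·2 + 10·0 = 28
  Hira: 11·1 + 3·3 + 10·2 = 40
  Gus: 11·0 + 3·0 + 10·3 = 30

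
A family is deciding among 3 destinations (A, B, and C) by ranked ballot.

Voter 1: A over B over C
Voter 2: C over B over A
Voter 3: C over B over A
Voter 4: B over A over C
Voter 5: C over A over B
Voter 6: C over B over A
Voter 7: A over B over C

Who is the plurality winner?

C

First-place vote totals:
  A: 2
  B: 1
  C: 4
C has the most first-place votes.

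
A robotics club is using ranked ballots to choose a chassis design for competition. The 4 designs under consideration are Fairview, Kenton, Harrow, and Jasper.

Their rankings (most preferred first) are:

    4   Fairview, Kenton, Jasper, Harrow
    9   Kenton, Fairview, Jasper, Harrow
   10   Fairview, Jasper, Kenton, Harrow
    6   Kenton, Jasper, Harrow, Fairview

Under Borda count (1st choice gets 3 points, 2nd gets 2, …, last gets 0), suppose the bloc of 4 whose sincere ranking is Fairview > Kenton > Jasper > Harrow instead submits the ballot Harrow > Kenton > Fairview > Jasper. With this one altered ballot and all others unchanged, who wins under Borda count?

Kenton

Borda totals with the altered ballot: Fairview 52, Kenton 63, Harrow 18, Jasper 41.
The winner is unchanged: still Kenton.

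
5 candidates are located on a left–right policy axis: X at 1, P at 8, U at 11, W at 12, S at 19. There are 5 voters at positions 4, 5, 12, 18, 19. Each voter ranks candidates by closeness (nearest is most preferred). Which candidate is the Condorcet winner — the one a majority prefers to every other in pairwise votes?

W

With single-peaked preferences on a line, the Condorcet winner is the candidate closest to the median voter.
The median voter (position 12) is closest to W at 12.
Check: W vs S — voters closer to W: 3 of 5.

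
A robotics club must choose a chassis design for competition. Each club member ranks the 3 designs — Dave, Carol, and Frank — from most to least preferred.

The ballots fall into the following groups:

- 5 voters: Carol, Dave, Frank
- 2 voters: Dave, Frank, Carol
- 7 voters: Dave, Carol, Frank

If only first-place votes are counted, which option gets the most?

First-place vote totals:
  Dave: 9
  Carol: 5
  Frank: 0
Dave has the most first-place votes.

Dave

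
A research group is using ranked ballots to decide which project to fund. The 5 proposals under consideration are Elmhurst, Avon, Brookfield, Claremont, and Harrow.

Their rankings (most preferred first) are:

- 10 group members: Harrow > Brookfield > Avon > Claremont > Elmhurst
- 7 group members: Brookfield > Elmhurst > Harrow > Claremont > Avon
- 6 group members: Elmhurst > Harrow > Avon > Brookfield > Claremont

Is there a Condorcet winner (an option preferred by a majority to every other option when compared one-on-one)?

No

Head-to-head results (23 voters total):
Elmhurst vs Avon: Elmhurst wins 13–10.
Elmhurst vs Brookfield: Brookfield wins 17–6.
Elmhurst vs Claremont: Elmhurst wins 13–10.
Elmhurst vs Harrow: Elmhurst wins 13–10.
Avon vs Brookfield: Brookfield wins 17–6.
Avon vs Claremont: Avon wins 16–7.
Avon vs Harrow: Harrow wins 23–0.
Brookfield vs Claremont: Brookfield wins 23–0.
Brookfield vs Harrow: Harrow wins 16–7.
Claremont vs Harrow: Harrow wins 23–0.
No candidate beats all others: Elmhurst beats Harrow beats Brookfield beats Elmhurst, a majority cycle.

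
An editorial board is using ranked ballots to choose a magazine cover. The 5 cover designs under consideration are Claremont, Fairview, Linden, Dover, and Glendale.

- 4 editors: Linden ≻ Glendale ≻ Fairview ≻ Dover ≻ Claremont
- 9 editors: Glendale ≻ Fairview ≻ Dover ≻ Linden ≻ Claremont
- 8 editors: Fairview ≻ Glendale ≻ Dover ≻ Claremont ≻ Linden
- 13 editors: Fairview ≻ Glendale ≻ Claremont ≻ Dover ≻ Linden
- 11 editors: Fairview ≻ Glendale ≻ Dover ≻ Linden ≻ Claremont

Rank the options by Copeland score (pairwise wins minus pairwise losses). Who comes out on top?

Fairview

Pairwise results:
  Claremont vs Fairview: Fairview wins 45–0.
  Claremont vs Linden: Linden wins 24–21.
  Claremont vs Dover: Dover wins 32–13.
  Claremont vs Glendale: Glendale wins 45–0.
  Fairview vs Linden: Fairview wins 41–4.
  Fairview vs Dover: Fairview wins 45–0.
  Fairview vs Glendale: Fairview wins 32–13.
  Linden vs Dover: Dover wins 41–4.
  Linden vs Glendale: Glendale wins 41–4.
  Dover vs Glendale: Glendale wins 45–0.
Copeland scores (wins − losses):
  Claremont: 0 − 4 = -4
  Fairview: 4 − 0 = 4
  Linden: 1 − 3 = -2
  Dover: 2 − 2 = 0
  Glendale: 3 − 1 = 2
Fairview has the best Copeland score.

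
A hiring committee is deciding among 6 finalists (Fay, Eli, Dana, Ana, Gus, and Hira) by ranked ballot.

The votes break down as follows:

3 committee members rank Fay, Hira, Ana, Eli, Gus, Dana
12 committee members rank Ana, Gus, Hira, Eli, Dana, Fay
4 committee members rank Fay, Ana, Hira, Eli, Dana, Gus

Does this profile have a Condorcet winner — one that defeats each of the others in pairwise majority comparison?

Head-to-head results (19 voters total):
Fay vs Eli: Eli wins 12–7.
Fay vs Dana: Dana wins 12–7.
Fay vs Ana: Ana wins 12–7.
Fay vs Gus: Gus wins 12–7.
Fay vs Hira: Hira wins 12–7.
Eli vs Dana: Eli wins 19–0.
Eli vs Ana: Ana wins 19–0.
Eli vs Gus: Gus wins 12–7.
Eli vs Hira: Hira wins 19–0.
Dana vs Ana: Ana wins 19–0.
Dana vs Gus: Gus wins 15–4.
Dana vs Hira: Hira wins 19–0.
Ana vs Gus: Ana wins 19–0.
Ana vs Hira: Ana wins 16–3.
Gus vs Hira: Gus wins 12–7.
Ana beats each rival — Fay (12–7), Eli (19–0), Dana (19–0), Gus (19–0), Hira (16–3) — so Ana is the Condorcet winner.

Yes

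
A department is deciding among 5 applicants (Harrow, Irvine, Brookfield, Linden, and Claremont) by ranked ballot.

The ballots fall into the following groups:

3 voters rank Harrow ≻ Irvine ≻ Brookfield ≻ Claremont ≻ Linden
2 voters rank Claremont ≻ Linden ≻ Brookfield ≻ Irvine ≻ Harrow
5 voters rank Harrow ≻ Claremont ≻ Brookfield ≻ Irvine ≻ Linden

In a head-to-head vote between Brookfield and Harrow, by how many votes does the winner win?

6

Ballots ranking Brookfield above Harrow: 2.
Ballots ranking Harrow above Brookfield: 3+5 = 8.
Harrow wins 8–2, a margin of 6.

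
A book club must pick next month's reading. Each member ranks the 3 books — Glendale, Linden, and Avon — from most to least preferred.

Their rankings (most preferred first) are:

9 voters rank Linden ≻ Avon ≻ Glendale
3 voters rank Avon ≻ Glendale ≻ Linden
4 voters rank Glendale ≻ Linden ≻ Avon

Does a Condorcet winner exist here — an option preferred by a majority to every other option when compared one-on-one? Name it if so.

Linden

Head-to-head results (16 voters total):
Glendale vs Linden: Linden wins 9–7.
Glendale vs Avon: Avon wins 12–4.
Linden vs Avon: Linden wins 13–3.
Linden beats each rival — Glendale (9–7), Avon (13–3) — so Linden is the Condorcet winner.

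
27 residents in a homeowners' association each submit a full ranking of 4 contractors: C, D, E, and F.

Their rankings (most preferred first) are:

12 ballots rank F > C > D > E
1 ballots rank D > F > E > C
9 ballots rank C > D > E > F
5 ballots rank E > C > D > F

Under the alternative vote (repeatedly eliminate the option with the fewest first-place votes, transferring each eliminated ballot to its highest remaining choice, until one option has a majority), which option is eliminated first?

Round 1: F 12, C 9, E 5, D 1. D has the fewest and is eliminated.
Round 2: F 13, C 9, E 5. E has the fewest and is eliminated.
Round 3: C 14, F 13. C has a majority.

D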